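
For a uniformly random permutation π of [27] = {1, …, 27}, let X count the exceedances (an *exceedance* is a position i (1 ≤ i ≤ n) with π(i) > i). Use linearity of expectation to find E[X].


Write X = Σ_{i=1}^{27} X_i, where X_i = 1_{π(i) > i}.
For each fixed i, π(i) is uniform over {1, …, 27} (marginal of a uniform permutation), so P[π(i) > i] = (n − i)/n. Summing: Σ_{i=1}^{27} (n − i)/n = (0 + 1 + … + 26)/27 = 27(27 − 1)/(2·27) = (27 − 1)/2.
Hence E[X] = Σ_{i=1}^{27} (27 − i)/27 = 13 ≈ 13.00000.

E[X] = 13 = 13.00000.


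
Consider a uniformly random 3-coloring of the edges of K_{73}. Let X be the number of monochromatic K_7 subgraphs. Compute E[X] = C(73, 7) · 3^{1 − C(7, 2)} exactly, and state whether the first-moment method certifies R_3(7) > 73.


E[X] = C(73, 7) · 3^{1 − 21} = 1629348612 · 3^{−20} = 1629348612/3486784401.
As a reduced fraction: E[X] = 543116204/1162261467 ≈ 0.4672926.
Is E[X] < 1? YES.
Since E[X] < 1, there exists a 3-coloring of K_{73} with no monochromatic K_7; hence R_3(7) > 73.

E[X] = 543116204/1162261467 ≈ 0.4672926; E[X] < 1, so R_3(7) > 73.


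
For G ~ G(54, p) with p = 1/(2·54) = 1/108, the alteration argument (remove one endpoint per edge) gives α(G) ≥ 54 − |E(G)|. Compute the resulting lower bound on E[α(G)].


E[|E(G)|] = C(54, 2)·p = 1431 · (1/108) = 53/4.
E[α(G)] ≥ n − E[|E(G)|] = 54 − 53/4 = 163/4.
Numerically: ≈ 40.75000.
(This is only a lower bound; the true E[α(G)] may be larger.)

E[α(G)] ≥ 163/4 ≈ 40.75000.


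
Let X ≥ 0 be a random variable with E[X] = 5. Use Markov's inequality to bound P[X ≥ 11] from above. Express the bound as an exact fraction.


μ = E[X] = 5, a = 11.
Markov: P[X ≥ 11] ≤ μ/a = (5)/11 = 5/11.
Numerically: ≈ 0.455.
(Since a = 11 > μ = 5.000, the bound 5/11 is < 1 and informative.)

P[X ≥ 11] ≤ 5/11 ≈ 0.455.


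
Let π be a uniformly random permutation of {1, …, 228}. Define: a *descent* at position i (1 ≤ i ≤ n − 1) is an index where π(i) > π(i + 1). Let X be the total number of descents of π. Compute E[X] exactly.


Write X = Σ X_I over i = 1, …, 227, with X_I the indicator of one descent.
There are 227 indicators.
For each fixed i, the pair (π(i), π(i+1)) is a uniformly random ordered pair of distinct values from {1, …, 228}; by symmetry P[π(i) > π(i+1)] = 1/2.
By linearity: E[X] = 227 · (1/2) = (228 − 1) · (1/2) = 227/2 ≈ 113.50000.

E[X] = 227/2 = 113.50000.


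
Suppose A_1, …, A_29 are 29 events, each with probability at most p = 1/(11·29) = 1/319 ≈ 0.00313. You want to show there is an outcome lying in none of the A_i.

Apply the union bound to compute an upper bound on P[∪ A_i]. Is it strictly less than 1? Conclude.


Union bound: P[∪_{i=1}^{29} A_i] ≤ Σ_i P[A_i] ≤ 29·p = 29·(1/319) = 1/11.
Numerically: 1/11 ≈ 0.09091.
Is 1/11 < 1? YES.
Since P[∪ A_i] ≤ 1/11 < 1, the complement has P[∩ A_i^c] ≥ 1 − 1/11 = 10/11 > 0, so some outcome avoids every A_i.

29·p = 1/11 ≈ 0.09091; existence CERTIFIED by the union bound.


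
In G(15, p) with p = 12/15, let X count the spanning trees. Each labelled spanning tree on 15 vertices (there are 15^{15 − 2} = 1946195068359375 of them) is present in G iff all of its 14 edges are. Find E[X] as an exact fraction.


K_15 has 15^{15 − 2} = 1946195068359375 labelled spanning trees.
For each such spanning tree H, let X_H = 1 if all 14 edges of H are present in G. Then P[X_H = 1] = p^{14} = (4/5)^{14} = 268435456/6103515625.
By linearity of expectation: E[X] = Σ_H E[X_H] = 1946195068359375 · p^{14} = 1946195068359375 · 268435456/6103515625 = 427972821516288/5.
Numerically: E[X] ≈ 8.559e+13.

E[X] = 1946195068359375 · (4/5)^{14} = 427972821516288/5 ≈ 8.559e+13.


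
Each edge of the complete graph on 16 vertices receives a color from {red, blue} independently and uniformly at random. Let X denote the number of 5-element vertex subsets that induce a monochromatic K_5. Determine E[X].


Let X = Σ_S X_S over the C(16, 5) = 4368 subsets S of size 5, where X_S = 1 if the K_5 on S is monochromatic.
For a fixed S, the K_5 on S has C(5, 2) = 10 edges. P[all 10 edges red] = (1/2)^10, and likewise for blue, so P[monochromatic] = 2·(1/2)^10 = 2^{1 − 10} = 1/512.
By linearity of expectation: E[X] = C(16, 5) · 2^{1 − 10} = 4368 · 1/512 = 273/32.
Numerically: E[X] ≈ 8.5312.

E[X] = C(16,5)·2^(1−C(5,2)) = 273/32 ≈ 8.5312.


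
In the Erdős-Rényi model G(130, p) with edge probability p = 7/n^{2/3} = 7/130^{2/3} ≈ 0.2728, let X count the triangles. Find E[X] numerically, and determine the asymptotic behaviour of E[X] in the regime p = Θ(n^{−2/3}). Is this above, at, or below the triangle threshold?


Number of potential triangles: C(130, 3) = 357760.
Each occurs with probability p³ ≈ (0.2728)³ ≈ 2.029586e-02.
By linearity: E[X] = C(130, 3)·p³ ≈ 357760 · 2.029586e-02 ≈ 7261.0462.
Since α = 2/3 < 1, p = c/n^{2/3} ≫ 1/n is above the triangle threshold p ~ 1/n. Asymptotically E[X] ~ (c³/6)·n^{3(1−α)} = (7³/6)·n^{1} → ∞; triangles are abundant w.h.p.

E[X] ≈ 7261.0462; in regime p = Θ(1/n^{2/3}) E[X] diverges (above the triangle threshold p ~ 1/n).


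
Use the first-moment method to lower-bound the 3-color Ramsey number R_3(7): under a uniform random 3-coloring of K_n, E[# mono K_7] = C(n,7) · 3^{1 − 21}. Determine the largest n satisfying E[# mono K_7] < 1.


We need C(n, 7) · 3^{1 − 21} < 1, i.e. C(n, 7) < 3^{21 − 1} = 3486784401.
Check values of n near the boundary:
  n = 76: C(76, 7) = 2186189400; 2186189400 < 3486784401? YES
  n = 77: C(77, 7) = 2404808340; 2404808340 < 3486784401? YES
  n = 78: C(78, 7) = 2641902120; 2641902120 < 3486784401? YES
  n = 79: C(79, 7) = 2898753715; 2898753715 < 3486784401? YES
  n = 80: C(80, 7) = 3176716400; 3176716400 < 3486784401? YES
  n = 81: C(81, 7) = 3477216600; 3477216600 < 3486784401? YES
  n = 82: C(82, 7) = 3801756816; 3801756816 < 3486784401? NO
  n = 83: C(83, 7) = 4151918628; 4151918628 < 3486784401? NO
The largest n with C(n, 7) < 3486784401 is n = 81 (where E[X] = 42928600/43046721 ≈ 0.9973). Hence R_3(7) > 81, i.e. R_3(7) ≥ 82.

Largest n = 81; hence R_3(7) > 81.


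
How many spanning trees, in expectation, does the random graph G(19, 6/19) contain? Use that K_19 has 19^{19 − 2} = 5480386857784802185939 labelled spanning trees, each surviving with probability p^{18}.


K_19 has 19^{19 − 2} = 5480386857784802185939 labelled spanning trees.
For each such spanning tree H, let X_H = 1 if all 18 edges of H are present in G. Then P[X_H = 1] = p^{18} = (6/19)^{18} = 101559956668416/104127350297911241532841.
By linearity of expectation: E[X] = Σ_H E[X_H] = 5480386857784802185939 · p^{18} = 5480386857784802185939 · 101559956668416/104127350297911241532841 = 101559956668416/19.
Numerically: E[X] ≈ 5.34526e+12.

E[X] = 5480386857784802185939 · (6/19)^{18} = 101559956668416/19 ≈ 5.34526e+12.


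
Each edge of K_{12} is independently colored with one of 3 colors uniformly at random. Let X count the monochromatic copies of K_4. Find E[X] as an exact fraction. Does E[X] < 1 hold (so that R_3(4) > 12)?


E[X] = C(12, 4) · 3^{1 − 6} = 495 · 3^{−5} = 495/243.
As a reduced fraction: E[X] = 55/27 ≈ 2.037037.
Is E[X] < 1? NO.
Since E[X] ≥ 1, the first-moment bound is inconclusive at n = 12; it does NOT by itself certify R_3(4) > 12.

E[X] = 55/27 ≈ 2.037037; E[X] ≥ 1; first-moment method inconclusive here.


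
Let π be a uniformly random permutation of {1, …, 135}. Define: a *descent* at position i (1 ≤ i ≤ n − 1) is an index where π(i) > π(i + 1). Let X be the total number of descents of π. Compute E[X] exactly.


Write X = Σ X_I over i = 1, …, 134, with X_I the indicator of one descent.
There are 134 indicators.
For each fixed i, the pair (π(i), π(i+1)) is a uniformly random ordered pair of distinct values from {1, …, 135}; by symmetry P[π(i) > π(i+1)] = 1/2.
By linearity: E[X] = 134 · (1/2) = (135 − 1) · (1/2) = 67 ≈ 67.000000.

E[X] = 67 = 67.000000.


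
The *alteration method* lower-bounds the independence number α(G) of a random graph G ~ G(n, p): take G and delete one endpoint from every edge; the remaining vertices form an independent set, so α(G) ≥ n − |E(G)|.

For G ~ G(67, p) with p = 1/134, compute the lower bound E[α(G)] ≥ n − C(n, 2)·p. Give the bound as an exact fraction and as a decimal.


E[|E(G)|] = C(67, 2)·p = 2211 · (1/134) = 33/2.
E[α(G)] ≥ n − E[|E(G)|] = 67 − 33/2 = 101/2.
Numerically: ≈ 50.500.
(This is only a lower bound; the true E[α(G)] may be larger.)

E[α(G)] ≥ 101/2 ≈ 50.500.


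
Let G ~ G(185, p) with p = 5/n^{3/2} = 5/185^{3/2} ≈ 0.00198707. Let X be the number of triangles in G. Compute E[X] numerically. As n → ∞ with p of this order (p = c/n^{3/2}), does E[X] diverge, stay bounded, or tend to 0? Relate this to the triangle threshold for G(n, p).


Number of potential triangles: C(185, 3) = 1038220.
Each occurs with probability p³ ≈ (0.00198707)³ ≈ 7.84580004e-09.
By linearity: E[X] = C(185, 3)·p³ ≈ 1038220 · 7.84580004e-09 ≈ 0.008146.
Since α = 3/2 > 1, p = c/n^{3/2} = o(1/n) is below the triangle threshold p ~ 1/n. Asymptotically E[X] ~ (c³/6)·n^{3(1−α)} = (5³/6)·n^{-1.5} → 0, so by Markov's inequality G has no triangles w.h.p.

E[X] ≈ 0.008146; in regime p = Θ(1/n^{3/2}) E[X] tends to 0 (below the triangle threshold p ~ 1/n).


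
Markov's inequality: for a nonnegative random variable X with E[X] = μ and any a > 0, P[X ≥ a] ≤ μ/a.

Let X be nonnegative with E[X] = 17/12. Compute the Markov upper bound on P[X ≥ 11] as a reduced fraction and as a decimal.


μ = E[X] = 17/12, a = 11.
Markov: P[X ≥ 11] ≤ μ/a = (17/12)/11 = 17/132.
Numerically: ≈ 0.128788.
(Since a = 11 > μ = 1.416667, the bound 17/132 is < 1 and informative.)

P[X ≥ 11] ≤ 17/132 ≈ 0.128788.


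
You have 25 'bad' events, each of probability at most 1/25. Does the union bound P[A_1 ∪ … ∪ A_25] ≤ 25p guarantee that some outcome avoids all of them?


Union bound: P[∪_{i=1}^{25} A_i] ≤ Σ_i P[A_i] ≤ 25·p = 25·(1/25) = 1.
Numerically: 1 ≈ 1.00000.
Is 1 < 1? NO.
Since the bound 1 is ≥ 1, the union bound is uninformative here; it does NOT by itself certify existence.

25·p = 1 ≈ 1.00000; existence NOT certified by the union bound.


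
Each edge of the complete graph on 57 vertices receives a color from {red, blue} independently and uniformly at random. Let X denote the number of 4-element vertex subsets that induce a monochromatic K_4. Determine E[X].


Let X = Σ_S X_S over the C(57, 4) = 395010 subsets S of size 4, where X_S = 1 if the K_4 on S is monochromatic.
For a fixed S, the K_4 on S has C(4, 2) = 6 edges. P[all 6 edges red] = (1/2)^6, and likewise for blue, so P[monochromatic] = 2·(1/2)^6 = 2^{1 − 6} = 1/32.
By linearity: E[X] = C(57, 4) · 2^{1 − 6} = 395010 · 1/32 = 197505/16.
Numerically: E[X] ≈ 12344.0625.

E[X] = C(57,4)·2^(1−C(4,2)) = 197505/16 ≈ 12344.0625.


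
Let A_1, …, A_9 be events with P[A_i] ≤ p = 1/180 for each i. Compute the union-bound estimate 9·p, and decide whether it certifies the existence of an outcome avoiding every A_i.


Union bound: P[∪_{i=1}^{9} A_i] ≤ Σ_i P[A_i] ≤ 9·p = 9·(1/180) = 1/20.
Numerically: 1/20 ≈ 0.050000.
Is 1/20 < 1? YES.
Since P[∪ A_i] ≤ 1/20 < 1, the complement has P[∩ A_i^c] ≥ 1 − 1/20 = 19/20 > 0, so some outcome avoids every A_i.

9·p = 1/20 ≈ 0.050000; existence CERTIFIED by the union bound.


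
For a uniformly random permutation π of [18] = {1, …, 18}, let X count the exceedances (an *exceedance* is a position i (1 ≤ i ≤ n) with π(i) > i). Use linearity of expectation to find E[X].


Write X = Σ_{i=1}^{18} X_i, where X_i = 1_{π(i) > i}.
For each fixed i, π(i) is uniform over {1, …, 18} (marginal of a uniform permutation), so P[π(i) > i] = (n − i)/n. Summing: Σ_{i=1}^{18} (n − i)/n = (0 + 1 + … + 17)/18 = 18(18 − 1)/(2·18) = (18 − 1)/2.
Hence E[X] = Σ_{i=1}^{18} (18 − i)/18 = 17/2 ≈ 8.500.

E[X] = 17/2 = 8.500.


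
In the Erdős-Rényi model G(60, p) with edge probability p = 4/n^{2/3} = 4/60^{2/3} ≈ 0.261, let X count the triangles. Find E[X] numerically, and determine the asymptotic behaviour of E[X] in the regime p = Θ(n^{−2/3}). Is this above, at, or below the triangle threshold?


Number of potential triangles: C(60, 3) = 34220.
Each occurs with probability p³ ≈ (0.261)³ ≈ 1.77778e-02.
By linearity: E[X] = C(60, 3)·p³ ≈ 34220 · 1.77778e-02 ≈ 608.356.
Since α = 2/3 < 1, p = c/n^{2/3} ≫ 1/n is above the triangle threshold p ~ 1/n. Asymptotically E[X] ~ (c³/6)·n^{3(1−α)} = (4³/6)·n^{1} → ∞; triangles are abundant w.h.p.

E[X] ≈ 608.356; in regime p = Θ(1/n^{2/3}) E[X] diverges (above the triangle threshold p ~ 1/n).


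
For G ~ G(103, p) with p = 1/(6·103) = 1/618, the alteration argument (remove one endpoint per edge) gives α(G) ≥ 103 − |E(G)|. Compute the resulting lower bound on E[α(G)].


E[|E(G)|] = C(103, 2)·p = 5253 · (1/618) = 17/2.
E[α(G)] ≥ n − E[|E(G)|] = 103 − 17/2 = 189/2.
Numerically: ≈ 94.5000.
(This is only a lower bound; the true E[α(G)] may be larger.)

E[α(G)] ≥ 189/2 ≈ 94.5000.


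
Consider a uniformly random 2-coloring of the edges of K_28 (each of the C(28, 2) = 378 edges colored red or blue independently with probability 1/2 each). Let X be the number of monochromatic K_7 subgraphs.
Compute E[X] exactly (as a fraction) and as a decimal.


Let X = Σ_S X_S over the C(28, 7) = 1184040 subsets S of size 7, where X_S = 1 if the K_7 on S is monochromatic.
For a fixed S, the K_7 on S has C(7, 2) = 21 edges. P[all 21 edges red] = (1/2)^21, and likewise for blue, so P[monochromatic] = 2·(1/2)^21 = 2^{1 − 21} = 1/1048576.
Summing: E[X] = C(28, 7) · 2^{1 − 21} = 1184040 · 1/1048576 = 148005/131072.
Numerically: E[X] ≈ 1.1292.

E[X] = C(28,7)·2^(1−C(7,2)) = 148005/131072 ≈ 1.1292.


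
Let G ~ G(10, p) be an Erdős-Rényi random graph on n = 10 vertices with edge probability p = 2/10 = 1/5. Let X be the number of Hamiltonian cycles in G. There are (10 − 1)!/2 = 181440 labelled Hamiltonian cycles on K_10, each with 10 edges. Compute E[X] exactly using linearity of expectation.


K_10 has (10 − 1)!/2 = 181440 labelled Hamiltonian cycles.
For each such Hamiltonian cycle H, let X_H = 1 if all 10 edges of H are present in G. Then P[X_H = 1] = p^{10} = (1/5)^{10} = 1/9765625.
By linearity: E[X] = Σ_H E[X_H] = 181440 · p^{10} = 181440 · 1/9765625 = 36288/1953125.
Numerically: E[X] ≈ 0.01858.

E[X] = 181440 · (1/5)^{10} = 36288/1953125 ≈ 0.01858.


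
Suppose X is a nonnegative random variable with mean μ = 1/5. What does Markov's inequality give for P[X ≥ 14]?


μ = E[X] = 1/5, a = 14.
Markov: P[X ≥ 14] ≤ μ/a = (1/5)/14 = 1/70.
Numerically: ≈ 0.01429.
(Since a = 14 > μ = 0.20000, the bound 1/70 is < 1 and informative.)

P[X ≥ 14] ≤ 1/70 ≈ 0.01429.


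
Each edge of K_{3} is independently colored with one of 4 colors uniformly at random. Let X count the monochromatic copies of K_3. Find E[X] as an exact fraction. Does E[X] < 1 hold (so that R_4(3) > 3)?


E[X] = C(3, 3) · 4^{1 − 3} = 1 · 4^{−2} = 1/16.
As a reduced fraction: E[X] = 1/16 ≈ 0.0625000.
Is E[X] < 1? YES.
Since E[X] < 1, there exists a 4-coloring of K_{3} with no monochromatic K_3; hence R_4(3) > 3.

E[X] = 1/16 ≈ 0.0625000; E[X] < 1, so R_4(3) > 3.


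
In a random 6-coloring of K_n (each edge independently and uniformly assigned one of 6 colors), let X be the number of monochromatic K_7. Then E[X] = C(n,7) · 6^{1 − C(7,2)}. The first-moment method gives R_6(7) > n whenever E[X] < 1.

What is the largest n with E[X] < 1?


We need C(n, 7) · 6^{1 − 21} < 1, i.e. C(n, 7) < 6^{21 − 1} = 3656158440062976.
Check values of n near the boundary:
  n = 566: C(566, 7) = 3557206237959440; 3557206237959440 < 3656158440062976? YES
  n = 567: C(567, 7) = 3601671315933933; 3601671315933933 < 3656158440062976? YES
  n = 568: C(568, 7) = 3646611956239704; 3646611956239704 < 3656158440062976? YES
  n = 569: C(569, 7) = 3692032389858348; 3692032389858348 < 3656158440062976? NO
  n = 570: C(570, 7) = 3737936877831720; 3737936877831720 < 3656158440062976? NO
The largest n with C(n, 7) < 3656158440062976 is n = 568 (where E[X] = 16882462760369/16926659444736 ≈ 0.9974). Hence R_6(7) > 568, i.e. R_6(7) ≥ 569.

Largest n = 568; hence R_6(7) > 568.


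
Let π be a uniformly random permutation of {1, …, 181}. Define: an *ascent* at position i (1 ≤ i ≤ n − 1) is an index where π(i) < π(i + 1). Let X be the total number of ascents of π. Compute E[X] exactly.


Write X = Σ X_I over i = 1, …, 180, with X_I the indicator of one ascent.
There are 180 indicators.
For each fixed i, the pair (π(i), π(i+1)) is a uniformly random ordered pair of distinct values from {1, …, 181}; by symmetry P[π(i) < π(i+1)] = 1/2.
By linearity: E[X] = 180 · (1/2) = (181 − 1) · (1/2) = 90 ≈ 90.0000.

E[X] = 90 = 90.0000.


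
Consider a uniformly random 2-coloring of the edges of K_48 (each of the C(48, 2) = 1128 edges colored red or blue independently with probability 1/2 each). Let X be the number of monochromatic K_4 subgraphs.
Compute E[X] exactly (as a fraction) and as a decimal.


Let X = Σ_S X_S over the C(48, 4) = 194580 subsets S of size 4, where X_S = 1 if the K_4 on S is monochromatic.
For a fixed S, the K_4 on S has C(4, 2) = 6 edges. P[all 6 edges red] = (1/2)^6, and likewise for blue, so P[monochromatic] = 2·(1/2)^6 = 2^{1 − 6} = 1/32.
By linearity: E[X] = C(48, 4) · 2^{1 − 6} = 194580 · 1/32 = 48645/8.
Numerically: E[X] ≈ 6080.62500.

E[X] = C(48,4)·2^(1−C(4,2)) = 48645/8 ≈ 6080.62500.


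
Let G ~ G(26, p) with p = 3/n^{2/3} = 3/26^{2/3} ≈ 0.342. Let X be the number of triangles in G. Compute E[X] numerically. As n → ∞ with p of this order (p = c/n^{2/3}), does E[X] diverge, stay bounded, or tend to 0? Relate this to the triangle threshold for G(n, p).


Number of potential triangles: C(26, 3) = 2600.
Each occurs with probability p³ ≈ (0.342)³ ≈ 3.99408e-02.
By linearity: E[X] = C(26, 3)·p³ ≈ 2600 · 3.99408e-02 ≈ 103.846.
Since α = 2/3 < 1, p = c/n^{2/3} ≫ 1/n is above the triangle threshold p ~ 1/n. Asymptotically E[X] ~ (c³/6)·n^{3(1−α)} = (3³/6)·n^{1} → ∞; triangles are abundant w.h.p.

E[X] ≈ 103.846; in regime p = Θ(1/n^{2/3}) E[X] diverges (above the triangle threshold p ~ 1/n).


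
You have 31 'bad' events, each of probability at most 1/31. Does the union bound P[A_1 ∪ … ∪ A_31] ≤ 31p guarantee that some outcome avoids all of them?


Union bound: P[∪_{i=1}^{31} A_i] ≤ Σ_i P[A_i] ≤ 31·p = 31·(1/31) = 1.
Numerically: 1 ≈ 1.000000.
Is 1 < 1? NO.
Since the bound 1 is ≥ 1, the union bound is uninformative here; it does NOT by itself certify existence.

31·p = 1 ≈ 1.000000; existence NOT certified by the union bound.


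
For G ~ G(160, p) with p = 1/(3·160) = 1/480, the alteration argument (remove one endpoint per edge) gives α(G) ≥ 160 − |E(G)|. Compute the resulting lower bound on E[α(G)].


E[|E(G)|] = C(160, 2)·p = 12720 · (1/480) = 53/2.
E[α(G)] ≥ n − E[|E(G)|] = 160 − 53/2 = 267/2.
Numerically: ≈ 133.5000.
(This is only a lower bound; the true E[α(G)] may be larger.)

E[α(G)] ≥ 267/2 ≈ 133.5000.


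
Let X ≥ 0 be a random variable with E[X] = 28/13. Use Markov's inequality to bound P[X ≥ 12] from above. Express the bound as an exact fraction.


μ = E[X] = 28/13, a = 12.
Markov: P[X ≥ 12] ≤ μ/a = (28/13)/12 = 7/39.
Numerically: ≈ 0.179487.
(Since a = 12 > μ = 2.153846, the bound 7/39 is < 1 and informative.)

P[X ≥ 12] ≤ 7/39 ≈ 0.179487.


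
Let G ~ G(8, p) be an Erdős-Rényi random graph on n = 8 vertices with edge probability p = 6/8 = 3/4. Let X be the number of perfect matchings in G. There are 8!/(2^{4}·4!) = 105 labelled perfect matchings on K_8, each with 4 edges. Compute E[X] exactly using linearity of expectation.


K_8 has 8!/(2^{4}·4!) = 105 labelled perfect matchings.
For each such perfect matching H, let X_H = 1 if all 4 edges of H are present in G. Then P[X_H = 1] = p^{4} = (3/4)^{4} = 81/256.
Summing the indicators: E[X] = Σ_H E[X_H] = 105 · p^{4} = 105 · 81/256 = 8505/256.
Numerically: E[X] ≈ 33.2.

E[X] = 105 · (3/4)^{4} = 8505/256 ≈ 33.2.


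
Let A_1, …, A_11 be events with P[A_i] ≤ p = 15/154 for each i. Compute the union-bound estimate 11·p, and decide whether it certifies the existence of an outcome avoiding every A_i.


Union bound: P[∪_{i=1}^{11} A_i] ≤ Σ_i P[A_i] ≤ 11·p = 11·(15/154) = 15/14.
Numerically: 15/14 ≈ 1.071.
Is 15/14 < 1? NO.
Since the bound 15/14 is ≥ 1, the union bound is uninformative here; it does NOT by itself certify existence.

11·p = 15/14 ≈ 1.071; existence NOT certified by the union bound.


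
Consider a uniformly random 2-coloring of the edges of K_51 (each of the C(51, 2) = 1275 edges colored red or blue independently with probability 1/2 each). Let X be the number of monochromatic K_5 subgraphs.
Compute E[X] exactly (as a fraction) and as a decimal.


Let X = Σ_S X_S over the C(51, 5) = 2349060 subsets S of size 5, where X_S = 1 if the K_5 on S is monochromatic.
For a fixed S, the K_5 on S has C(5, 2) = 10 edges. P[all 10 edges red] = (1/2)^10, and likewise for blue, so P[monochromatic] = 2·(1/2)^10 = 2^{1 − 10} = 1/512.
Summing: E[X] = C(51, 5) · 2^{1 − 10} = 2349060 · 1/512 = 587265/128.
Numerically: E[X] ≈ 4588.0078.

E[X] = C(51,5)·2^(1−C(5,2)) = 587265/128 ≈ 4588.0078.


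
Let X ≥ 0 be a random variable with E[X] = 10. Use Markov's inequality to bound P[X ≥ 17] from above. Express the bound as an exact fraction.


μ = E[X] = 10, a = 17.
Markov: P[X ≥ 17] ≤ μ/a = (10)/17 = 10/17.
Numerically: ≈ 0.5882.
(Since a = 17 > μ = 10.0000, the bound 10/17 is < 1 and informative.)

P[X ≥ 17] ≤ 10/17 ≈ 0.5882.


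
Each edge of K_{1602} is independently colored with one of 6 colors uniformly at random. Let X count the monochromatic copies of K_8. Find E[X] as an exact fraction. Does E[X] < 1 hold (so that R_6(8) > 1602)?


E[X] = C(1602, 8) · 6^{1 − 28} = 1057248389245018627800 · 6^{−27} = 1057248389245018627800/1023490369077469249536.
As a reduced fraction: E[X] = 14684005406180814275/14215144014964850688 ≈ 1.03298.
Is E[X] < 1? NO.
Since E[X] ≥ 1, the first-moment bound is inconclusive at n = 1602; it does NOT by itself certify R_6(8) > 1602.

E[X] = 14684005406180814275/14215144014964850688 ≈ 1.03298; E[X] ≥ 1; first-moment method inconclusive here.


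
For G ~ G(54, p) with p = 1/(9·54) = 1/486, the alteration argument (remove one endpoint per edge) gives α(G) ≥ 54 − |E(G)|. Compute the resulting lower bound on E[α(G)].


E[|E(G)|] = C(54, 2)·p = 1431 · (1/486) = 53/18.
E[α(G)] ≥ n − E[|E(G)|] = 54 − 53/18 = 919/18.
Numerically: ≈ 51.05556.
(This is only a lower bound; the true E[α(G)] may be larger.)

E[α(G)] ≥ 919/18 ≈ 51.05556.


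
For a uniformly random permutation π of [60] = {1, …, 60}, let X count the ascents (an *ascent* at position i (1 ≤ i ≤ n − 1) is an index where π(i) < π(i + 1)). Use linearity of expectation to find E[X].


Write X = Σ X_I over i = 1, …, 59, with X_I the indicator of one ascent.
There are 59 indicators.
For each fixed i, the pair (π(i), π(i+1)) is a uniformly random ordered pair of distinct values from {1, …, 60}; by symmetry P[π(i) < π(i+1)] = 1/2.
By linearity: E[X] = 59 · (1/2) = (60 − 1) · (1/2) = 59/2 ≈ 29.500.

E[X] = 59/2 = 29.500.


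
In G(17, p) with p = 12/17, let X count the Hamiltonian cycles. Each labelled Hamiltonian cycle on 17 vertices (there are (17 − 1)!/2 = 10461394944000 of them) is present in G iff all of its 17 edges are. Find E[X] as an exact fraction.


K_17 has (17 − 1)!/2 = 10461394944000 labelled Hamiltonian cycles.
For each such Hamiltonian cycle H, let X_H = 1 if all 17 edges of H are present in G. Then P[X_H = 1] = p^{17} = (12/17)^{17} = 2218611106740436992/827240261886336764177.
By linearity: E[X] = Σ_H E[X_H] = 10461394944000 · p^{17} = 10461394944000 · 2218611106740436992/827240261886336764177 = 23209767014756651868459368448000/827240261886336764177.
Numerically: E[X] ≈ 2.80569e+10.

E[X] = 10461394944000 · (12/17)^{17} = 23209767014756651868459368448000/827240261886336764177 ≈ 2.80569e+10.


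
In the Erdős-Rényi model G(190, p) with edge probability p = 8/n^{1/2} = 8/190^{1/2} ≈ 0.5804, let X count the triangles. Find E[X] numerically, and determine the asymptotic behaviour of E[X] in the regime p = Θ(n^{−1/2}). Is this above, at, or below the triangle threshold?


Number of potential triangles: C(190, 3) = 1125180.
Each occurs with probability p³ ≈ (0.5804)³ ≈ 1.954968e-01.
By linearity: E[X] = C(190, 3)·p³ ≈ 1125180 · 1.954968e-01 ≈ 219969.0421.
Since α = 1/2 < 1, p = c/n^{1/2} ≫ 1/n is above the triangle threshold p ~ 1/n. Asymptotically E[X] ~ (c³/6)·n^{3(1−α)} = (8³/6)·n^{1.5} → ∞; triangles are abundant w.h.p.

E[X] ≈ 219969.0421; in regime p = Θ(1/n^{1/2}) E[X] diverges (above the triangle threshold p ~ 1/n).


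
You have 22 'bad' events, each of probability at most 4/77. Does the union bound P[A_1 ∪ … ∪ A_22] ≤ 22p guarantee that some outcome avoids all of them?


Union bound: P[∪_{i=1}^{22} A_i] ≤ Σ_i P[A_i] ≤ 22·p = 22·(4/77) = 8/7.
Numerically: 8/7 ≈ 1.14286.
Is 8/7 < 1? NO.
Since the bound 8/7 is ≥ 1, the union bound is uninformative here; it does NOT by itself certify existence.

22·p = 8/7 ≈ 1.14286; existence NOT certified by the union bound.


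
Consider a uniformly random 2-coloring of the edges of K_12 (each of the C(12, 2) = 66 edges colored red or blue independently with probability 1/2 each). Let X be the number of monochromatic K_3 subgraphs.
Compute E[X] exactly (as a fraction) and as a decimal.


Let X = Σ_S X_S over the C(12, 3) = 220 subsets S of size 3, where X_S = 1 if the K_3 on S is monochromatic.
For a fixed S, the K_3 on S has C(3, 2) = 3 edges. P[all 3 edges red] = (1/2)^3, and likewise for blue, so P[monochromatic] = 2·(1/2)^3 = 2^{1 − 3} = 1/4.
By linearity: E[X] = C(12, 3) · 2^{1 − 3} = 220 · 1/4 = 55.
Numerically: E[X] ≈ 55.000.

E[X] = C(12,3)·2^(1−C(3,2)) = 55 ≈ 55.000.


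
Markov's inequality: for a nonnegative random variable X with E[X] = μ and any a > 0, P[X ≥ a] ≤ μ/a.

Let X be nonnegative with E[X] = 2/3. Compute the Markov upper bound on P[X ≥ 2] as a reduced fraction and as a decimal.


μ = E[X] = 2/3, a = 2.
Markov: P[X ≥ 2] ≤ μ/a = (2/3)/2 = 1/3.
Numerically: ≈ 0.3333.
(Since a = 2 > μ = 0.6667, the bound 1/3 is < 1 and informative.)

P[X ≥ 2] ≤ 1/3 ≈ 0.3333.


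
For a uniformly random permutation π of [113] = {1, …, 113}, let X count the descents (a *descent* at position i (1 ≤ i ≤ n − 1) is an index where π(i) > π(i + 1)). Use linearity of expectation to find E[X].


Write X = Σ X_I over i = 1, …, 112, with X_I the indicator of one descent.
There are 112 indicators.
For each fixed i, the pair (π(i), π(i+1)) is a uniformly random ordered pair of distinct values from {1, …, 113}; by symmetry P[π(i) > π(i+1)] = 1/2.
By linearity: E[X] = 112 · (1/2) = (113 − 1) · (1/2) = 56 ≈ 56.0000.

E[X] = 56 = 56.0000.


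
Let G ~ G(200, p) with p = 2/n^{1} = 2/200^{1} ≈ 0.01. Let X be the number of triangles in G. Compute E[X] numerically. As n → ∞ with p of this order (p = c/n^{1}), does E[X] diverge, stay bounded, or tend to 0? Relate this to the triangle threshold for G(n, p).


Number of potential triangles: C(200, 3) = 1313400.
Each occurs with probability p³ ≈ (0.01)³ ≈ 1.00000e-06.
By linearity: E[X] = C(200, 3)·p³ ≈ 1313400 · 1.00000e-06 ≈ 1.313.
Here α = 1, so p = 2/n is exactly at the triangle threshold p ~ 1/n. Asymptotically E[X] → c³/6 = 2³/6 = 4/3 ≈ 1.333, a bounded constant. In this regime the triangle count is asymptotically Poisson(c³/6).

E[X] ≈ 1.313; in regime p = Θ(1/n^{1}) E[X] stays bounded (at the triangle threshold p ~ 1/n).


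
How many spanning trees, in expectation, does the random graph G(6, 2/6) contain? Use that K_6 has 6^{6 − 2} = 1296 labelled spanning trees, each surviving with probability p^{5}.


K_6 has 6^{6 − 2} = 1296 labelled spanning trees.
For each such spanning tree H, let X_H = 1 if all 5 edges of H are present in G. Then P[X_H = 1] = p^{5} = (1/3)^{5} = 1/243.
Summing the indicators: E[X] = Σ_H E[X_H] = 1296 · p^{5} = 1296 · 1/243 = 16/3.
Numerically: E[X] ≈ 5.3333.

E[X] = 1296 · (1/3)^{5} = 16/3 ≈ 5.3333.


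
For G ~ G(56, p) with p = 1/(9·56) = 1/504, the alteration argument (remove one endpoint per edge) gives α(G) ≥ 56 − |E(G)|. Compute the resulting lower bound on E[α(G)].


E[|E(G)|] = C(56, 2)·p = 1540 · (1/504) = 55/18.
E[α(G)] ≥ n − E[|E(G)|] = 56 − 55/18 = 953/18.
Numerically: ≈ 52.944444.
(This is only a lower bound; the true E[α(G)] may be larger.)

E[α(G)] ≥ 953/18 ≈ 52.944444.


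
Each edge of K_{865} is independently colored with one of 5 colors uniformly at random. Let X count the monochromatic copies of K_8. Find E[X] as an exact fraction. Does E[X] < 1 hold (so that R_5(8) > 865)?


E[X] = C(865, 8) · 5^{1 − 28} = 7525050909487743060 · 5^{−27} = 7525050909487743060/7450580596923828125.
As a reduced fraction: E[X] = 1505010181897548612/1490116119384765625 ≈ 1.009995.
Is E[X] < 1? NO.
Since E[X] ≥ 1, the first-moment bound is inconclusive at n = 865; it does NOT by itself certify R_5(8) > 865.

E[X] = 1505010181897548612/1490116119384765625 ≈ 1.009995; E[X] ≥ 1; first-moment method inconclusive here.


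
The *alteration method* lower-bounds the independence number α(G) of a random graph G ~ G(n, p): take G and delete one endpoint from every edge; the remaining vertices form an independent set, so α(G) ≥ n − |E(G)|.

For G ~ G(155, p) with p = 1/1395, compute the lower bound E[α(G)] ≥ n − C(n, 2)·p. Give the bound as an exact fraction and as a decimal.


E[|E(G)|] = C(155, 2)·p = 11935 · (1/1395) = 77/9.
E[α(G)] ≥ n − E[|E(G)|] = 155 − 77/9 = 1318/9.
Numerically: ≈ 146.444.
(This is only a lower bound; the true E[α(G)] may be larger.)

E[α(G)] ≥ 1318/9 ≈ 146.444.


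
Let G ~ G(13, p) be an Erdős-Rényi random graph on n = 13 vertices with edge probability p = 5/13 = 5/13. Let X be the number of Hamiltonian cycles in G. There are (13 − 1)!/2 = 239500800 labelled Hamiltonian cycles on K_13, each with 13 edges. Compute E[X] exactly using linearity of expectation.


K_13 has (13 − 1)!/2 = 239500800 labelled Hamiltonian cycles.
For each such Hamiltonian cycle H, let X_H = 1 if all 13 edges of H are present in G. Then P[X_H = 1] = p^{13} = (5/13)^{13} = 1220703125/302875106592253.
By linearity of expectation: E[X] = Σ_H E[X_H] = 239500800 · p^{13} = 239500800 · 1220703125/302875106592253 = 292359375000000000/302875106592253.
Numerically: E[X] ≈ 965.

E[X] = 239500800 · (5/13)^{13} = 292359375000000000/302875106592253 ≈ 965.


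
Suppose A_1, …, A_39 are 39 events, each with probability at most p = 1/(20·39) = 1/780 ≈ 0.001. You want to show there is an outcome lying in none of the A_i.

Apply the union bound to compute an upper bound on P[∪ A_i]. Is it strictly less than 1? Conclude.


Union bound: P[∪_{i=1}^{39} A_i] ≤ Σ_i P[A_i] ≤ 39·p = 39·(1/780) = 1/20.
Numerically: 1/20 ≈ 0.050.
Is 1/20 < 1? YES.
Since P[∪ A_i] ≤ 1/20 < 1, the complement has P[∩ A_i^c] ≥ 1 − 1/20 = 19/20 > 0, so some outcome avoids every A_i.

39·p = 1/20 ≈ 0.050; existence CERTIFIED by the union bound.


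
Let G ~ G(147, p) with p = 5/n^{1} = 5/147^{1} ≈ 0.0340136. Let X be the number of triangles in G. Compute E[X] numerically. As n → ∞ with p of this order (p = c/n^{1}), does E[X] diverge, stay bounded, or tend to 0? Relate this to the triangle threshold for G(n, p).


Number of potential triangles: C(147, 3) = 518665.
Each occurs with probability p³ ≈ (0.0340136)³ ≈ 3.93512026e-05.
By linearity: E[X] = C(147, 3)·p³ ≈ 518665 · 3.93512026e-05 ≈ 20.410091.
Here α = 1, so p = 5/n is exactly at the triangle threshold p ~ 1/n. Asymptotically E[X] → c³/6 = 5³/6 = 125/6 ≈ 20.833333, a bounded constant. In this regime the triangle count is asymptotically Poisson(c³/6).

E[X] ≈ 20.410091; in regime p = Θ(1/n^{1}) E[X] stays bounded (at the triangle threshold p ~ 1/n).


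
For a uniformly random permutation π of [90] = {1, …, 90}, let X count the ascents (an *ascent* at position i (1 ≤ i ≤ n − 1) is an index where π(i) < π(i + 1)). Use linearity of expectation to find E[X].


Write X = Σ X_I over i = 1, …, 89, with X_I the indicator of one ascent.
There are 89 indicators.
For each fixed i, the pair (π(i), π(i+1)) is a uniformly random ordered pair of distinct values from {1, …, 90}; by symmetry P[π(i) < π(i+1)] = 1/2.
By linearity: E[X] = 89 · (1/2) = (90 − 1) · (1/2) = 89/2 ≈ 44.50000.

E[X] = 89/2 = 44.50000.


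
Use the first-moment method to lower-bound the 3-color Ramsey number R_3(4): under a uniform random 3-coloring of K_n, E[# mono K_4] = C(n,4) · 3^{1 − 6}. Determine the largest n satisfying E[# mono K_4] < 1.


We need C(n, 4) · 3^{1 − 6} < 1, i.e. C(n, 4) < 3^{6 − 1} = 243.
Check values of n near the boundary:
  n = 6: C(6, 4) = 15; 15 < 243? YES
  n = 7: C(7, 4) = 35; 35 < 243? YES
  n = 8: C(8, 4) = 70; 70 < 243? YES
  n = 9: C(9, 4) = 126; 126 < 243? YES
  n = 10: C(10, 4) = 210; 210 < 243? YES
  n = 11: C(11, 4) = 330; 330 < 243? NO
The largest n with C(n, 4) < 243 is n = 10 (where E[X] = 70/81 ≈ 0.864). Hence R_3(4) > 10, i.e. R_3(4) ≥ 11.

Largest n = 10; hence R_3(4) > 10.


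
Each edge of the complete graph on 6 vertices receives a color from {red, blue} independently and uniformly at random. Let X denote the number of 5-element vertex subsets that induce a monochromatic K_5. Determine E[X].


Let X = Σ_S X_S over the C(6, 5) = 6 subsets S of size 5, where X_S = 1 if the K_5 on S is monochromatic.
For a fixed S, the K_5 on S has C(5, 2) = 10 edges. P[all 10 edges red] = (1/2)^10, and likewise for blue, so P[monochromatic] = 2·(1/2)^10 = 2^{1 − 10} = 1/512.
By linearity of expectation: E[X] = C(6, 5) · 2^{1 − 10} = 6 · 1/512 = 3/256.
Numerically: E[X] ≈ 0.01172.

E[X] = C(6,5)·2^(1−C(5,2)) = 3/256 ≈ 0.01172.


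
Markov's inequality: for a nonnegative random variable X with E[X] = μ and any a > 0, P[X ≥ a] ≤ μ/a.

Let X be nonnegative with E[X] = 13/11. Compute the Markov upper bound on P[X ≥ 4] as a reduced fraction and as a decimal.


μ = E[X] = 13/11, a = 4.
Markov: P[X ≥ 4] ≤ μ/a = (13/11)/4 = 13/44.
Numerically: ≈ 0.29545.
(Since a = 4 > μ = 1.18182, the bound 13/44 is < 1 and informative.)

P[X ≥ 4] ≤ 13/44 ≈ 0.29545.


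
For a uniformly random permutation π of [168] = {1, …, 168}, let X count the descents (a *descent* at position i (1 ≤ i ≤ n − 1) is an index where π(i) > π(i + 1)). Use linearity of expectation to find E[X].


Write X = Σ X_I over i = 1, …, 167, with X_I the indicator of one descent.
There are 167 indicators.
For each fixed i, the pair (π(i), π(i+1)) is a uniformly random ordered pair of distinct values from {1, …, 168}; by symmetry P[π(i) > π(i+1)] = 1/2.
By linearity: E[X] = 167 · (1/2) = (168 − 1) · (1/2) = 167/2 ≈ 83.500.

E[X] = 167/2 = 83.500.


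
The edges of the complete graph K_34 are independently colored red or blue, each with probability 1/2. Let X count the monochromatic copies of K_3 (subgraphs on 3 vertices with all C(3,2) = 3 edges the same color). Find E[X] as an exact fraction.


Let X = Σ_S X_S over the C(34, 3) = 5984 subsets S of size 3, where X_S = 1 if the K_3 on S is monochromatic.
For a fixed S, the K_3 on S has C(3, 2) = 3 edges. P[all 3 edges red] = (1/2)^3, and likewise for blue, so P[monochromatic] = 2·(1/2)^3 = 2^{1 − 3} = 1/4.
By linearity of expectation: E[X] = C(34, 3) · 2^{1 − 3} = 5984 · 1/4 = 1496.
Numerically: E[X] ≈ 1496.00000.

E[X] = C(34,3)·2^(1−C(3,2)) = 1496 ≈ 1496.00000.


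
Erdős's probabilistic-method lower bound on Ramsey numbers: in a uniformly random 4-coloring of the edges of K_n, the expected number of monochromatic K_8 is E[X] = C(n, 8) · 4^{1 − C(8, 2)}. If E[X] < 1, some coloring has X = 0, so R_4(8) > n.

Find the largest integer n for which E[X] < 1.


We need C(n, 8) · 4^{1 − 28} < 1, i.e. C(n, 8) < 4^{28 − 1} = 18014398509481984.
Check values of n near the boundary:
  n = 406: C(406, 8) = 17082453897995850; 17082453897995850 < 18014398509481984? YES
  n = 407: C(407, 8) = 17424959239309050; 17424959239309050 < 18014398509481984? YES
  n = 408: C(408, 8) = 17773458424095231; 17773458424095231 < 18014398509481984? YES
  n = 409: C(409, 8) = 18128041135797879; 18128041135797879 < 18014398509481984? NO
The largest n with C(n, 8) < 18014398509481984 is n = 408 (where E[X] = 17773458424095231/18014398509481984 ≈ 0.98663). Hence R_4(8) > 408, i.e. R_4(8) ≥ 409.

Largest n = 408; hence R_4(8) > 408.


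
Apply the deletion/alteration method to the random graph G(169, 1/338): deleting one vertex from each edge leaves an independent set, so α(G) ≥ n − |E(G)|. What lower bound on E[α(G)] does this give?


E[|E(G)|] = C(169, 2)·p = 14196 · (1/338) = 42.
E[α(G)] ≥ n − E[|E(G)|] = 169 − 42 = 127.
Numerically: ≈ 127.00000.
(This is only a lower bound; the true E[α(G)] may be larger.)

E[α(G)] ≥ 127 ≈ 127.00000.


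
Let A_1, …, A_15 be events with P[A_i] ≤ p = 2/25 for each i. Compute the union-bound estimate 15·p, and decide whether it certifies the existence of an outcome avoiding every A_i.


Union bound: P[∪_{i=1}^{15} A_i] ≤ Σ_i P[A_i] ≤ 15·p = 15·(2/25) = 6/5.
Numerically: 6/5 ≈ 1.200000.
Is 6/5 < 1? NO.
Since the bound 6/5 is ≥ 1, the union bound is uninformative here; it does NOT by itself certify existence.

15·p = 6/5 ≈ 1.200000; existence NOT certified by the union bound.


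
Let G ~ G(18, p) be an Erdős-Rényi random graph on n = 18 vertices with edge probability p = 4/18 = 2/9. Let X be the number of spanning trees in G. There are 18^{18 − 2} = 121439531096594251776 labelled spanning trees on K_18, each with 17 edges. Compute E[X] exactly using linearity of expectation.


K_18 has 18^{18 − 2} = 121439531096594251776 labelled spanning trees.
For each such spanning tree H, let X_H = 1 if all 17 edges of H are present in G. Then P[X_H = 1] = p^{17} = (2/9)^{17} = 131072/16677181699666569.
By linearity: E[X] = Σ_H E[X_H] = 121439531096594251776 · p^{17} = 121439531096594251776 · 131072/16677181699666569 = 8589934592/9.
Numerically: E[X] ≈ 9.544e+08.

E[X] = 121439531096594251776 · (2/9)^{17} = 8589934592/9 ≈ 9.544e+08.


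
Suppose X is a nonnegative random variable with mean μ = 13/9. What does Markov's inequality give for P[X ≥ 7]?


μ = E[X] = 13/9, a = 7.
Markov: P[X ≥ 7] ≤ μ/a = (13/9)/7 = 13/63.
Numerically: ≈ 0.206349.
(Since a = 7 > μ = 1.444444, the bound 13/63 is < 1 and informative.)

P[X ≥ 7] ≤ 13/63 ≈ 0.206349.


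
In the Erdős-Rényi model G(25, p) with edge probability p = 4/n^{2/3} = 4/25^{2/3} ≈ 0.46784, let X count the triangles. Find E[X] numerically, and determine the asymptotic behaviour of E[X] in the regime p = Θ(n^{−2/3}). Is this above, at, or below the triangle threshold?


Number of potential triangles: C(25, 3) = 2300.
Each occurs with probability p³ ≈ (0.46784)³ ≈ 1.0240000e-01.
By linearity: E[X] = C(25, 3)·p³ ≈ 2300 · 1.0240000e-01 ≈ 235.52000.
Since α = 2/3 < 1, p = c/n^{2/3} ≫ 1/n is above the triangle threshold p ~ 1/n. Asymptotically E[X] ~ (c³/6)·n^{3(1−α)} = (4³/6)·n^{1} → ∞; triangles are abundant w.h.p.

E[X] ≈ 235.52000; in regime p = Θ(1/n^{2/3}) E[X] diverges (above the triangle threshold p ~ 1/n).
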